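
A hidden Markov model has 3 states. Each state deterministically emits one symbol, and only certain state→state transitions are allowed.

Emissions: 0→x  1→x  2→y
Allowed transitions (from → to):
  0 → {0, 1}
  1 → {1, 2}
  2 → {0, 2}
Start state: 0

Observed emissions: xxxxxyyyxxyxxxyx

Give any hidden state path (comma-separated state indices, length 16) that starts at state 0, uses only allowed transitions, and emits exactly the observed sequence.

  pos 0: x in {0,1}, choose 0; start
  pos 1: x in {0,1}, choose 0; 0->0 ok
  pos 2: x in {0,1}, choose 0; 0->0 ok
  pos 3: x in {0,1}, choose 0; 0->0 ok
  pos 4: x in {0,1}, choose 1; 0->1 ok
  pos 5: y in {2}, choose 2; 1->2 ok
  pos 6: y in {2}, choose 2; 2->2 ok
  pos 7: y in {2}, choose 2; 2->2 ok
  pos 8: x in {0,1}, choose 0; 2->0 ok
  pos 9: x in {0,1}, choose 1; 0->1 ok
  pos 10: y in {2}, choose 2; 1->2 ok
  pos 11: x in {0,1}, choose 0; 2->0 ok
  pos 12: x in {0,1}, choose 0; 0->0 ok
  pos 13: x in {0,1}, choose 1; 0->1 ok
  pos 14: y in {2}, choose 2; 1->2 ok
  pos 15: x in {0,1}, choose 0; 2->0 ok

0,0,0,0,1,2,2,2,0,1,2,0,0,1,2,0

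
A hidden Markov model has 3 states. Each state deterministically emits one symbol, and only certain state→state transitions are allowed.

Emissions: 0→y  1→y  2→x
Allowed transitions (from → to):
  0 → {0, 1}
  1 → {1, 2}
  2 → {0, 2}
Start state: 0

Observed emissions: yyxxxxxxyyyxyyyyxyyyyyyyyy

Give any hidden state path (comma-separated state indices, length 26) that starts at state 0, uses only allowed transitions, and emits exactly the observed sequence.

0,1,2,2,2,2,2,2,0,1,1,2,0,1,1,1,2,0,0,0,0,0,1,1,1,1

  pos 0: y in {0,1}, choose 0; start
  pos 1: y in {0,1}, choose 1; 0->1 ok
  pos 2: x in {2}, choose 2; 1->2 ok
  pos 3: x in {2}, choose 2; 2->2 ok
  pos 4: x in {2}, choose 2; 2->2 ok
  pos 5: x in {2}, choose 2; 2->2 ok
  pos 6: x in {2}, choose 2; 2->2 ok
  pos 7: x in {2}, choose 2; 2->2 ok
  pos 8: y in {0,1}, choose 0; 2->0 ok
  pos 9: y in {0,1}, choose 1; 0->1 ok
  pos 10: y in {0,1}, choose 1; 1->1 ok
  pos 11: x in {2}, choose 2; 1->2 ok
  pos 12: y in {0,1}, choose 0; 2->0 ok
  pos 13: y in {0,1}, choose 1; 0->1 ok
  pos 14: y in {0,1}, choose 1; 1->1 ok
  pos 15: y in {0,1}, choose 1; 1->1 ok
  pos 16: x in {2}, choose 2; 1->2 ok
  pos 17: y in {0,1}, choose 0; 2->0 ok
  pos 18: y in {0,1}, choose 0; 0->0 ok
  pos 19: y in {0,1}, choose 0; 0->0 ok
  pos 20: y in {0,1}, choose 0; 0->0 ok
  pos 21: y in {0,1}, choose 0; 0->0 ok
  pos 22: y in {0,1}, choose 1; 0->1 ok
  pos 23: y in {0,1}, choose 1; 1->1 ok
  pos 24: y in {0,1}, choose 1; 1->1 ok
  pos 25: y in {0,1}, choose 1; 1->1 ok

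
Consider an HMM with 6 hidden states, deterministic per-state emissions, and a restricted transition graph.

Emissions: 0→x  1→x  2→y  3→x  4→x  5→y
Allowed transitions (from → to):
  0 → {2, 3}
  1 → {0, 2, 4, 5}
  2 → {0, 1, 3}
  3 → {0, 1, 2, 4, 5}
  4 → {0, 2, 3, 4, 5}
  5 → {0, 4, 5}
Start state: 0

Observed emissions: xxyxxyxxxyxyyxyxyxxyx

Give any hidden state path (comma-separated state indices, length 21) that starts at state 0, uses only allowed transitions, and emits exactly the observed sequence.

  [0] x  {0,1,3,4}  => 0  start
  [1] x  {0,1,3,4}  => 3  0->3 ok
  [2] y  {2,5}  => 5  3->5 ok
  [3] x  {0,1,3,4}  => 4  5->4 ok
  [4] x  {0,1,3,4}  => 4  4->4 ok
  [5] y  {2,5}  => 5  4->5 ok
  [6] x  {0,1,3,4}  => 0  5->0 ok
  [7] x  {0,1,3,4}  => 3  0->3 ok
  [8] x  {0,1,3,4}  => 0  3->0 ok
  [9] y  {2,5}  => 2  0->2 ok
  [10] x  {0,1,3,4}  => 1  2->1 ok
  [11] y  {2,5}  => 5  1->5 ok
  [12] y  {2,5}  => 5  5->5 ok
  [13] x  {0,1,3,4}  => 0  5->0 ok
  [14] y  {2,5}  => 2  0->2 ok
  [15] x  {0,1,3,4}  => 3  2->3 ok
  [16] y  {2,5}  => 5  3->5 ok
  [17] x  {0,1,3,4}  => 4  5->4 ok
  [18] x  {0,1,3,4}  => 3  4->3 ok
  [19] y  {2,5}  => 2  3->2 ok
  [20] x  {0,1,3,4}  => 0  2->0 ok

0,3,5,4,4,5,0,3,0,2,1,5,5,0,2,3,5,4,3,2,0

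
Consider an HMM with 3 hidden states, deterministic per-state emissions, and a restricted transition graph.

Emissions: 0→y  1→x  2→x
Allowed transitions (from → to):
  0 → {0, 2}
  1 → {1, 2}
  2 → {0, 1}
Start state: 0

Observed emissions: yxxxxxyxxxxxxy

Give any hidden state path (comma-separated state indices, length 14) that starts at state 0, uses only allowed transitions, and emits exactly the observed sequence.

0,2,1,1,1,2,0,2,1,1,1,1,2,0

  t0 'y' -> {0}, take 0 (start)
  t1 'x' -> {1,2}, take 2 (0->2 ok)
  t2 'x' -> {1,2}, take 1 (2->1 ok)
  t3 'x' -> {1,2}, take 1 (1->1 ok)
  t4 'x' -> {1,2}, take 1 (1->1 ok)
  t5 'x' -> {1,2}, take 2 (1->2 ok)
  t6 'y' -> {0}, take 0 (2->0 ok)
  t7 'x' -> {1,2}, take 2 (0->2 ok)
  t8 'x' -> {1,2}, take 1 (2->1 ok)
  t9 'x' -> {1,2}, take 1 (1->1 ok)
  t10 'x' -> {1,2}, take 1 (1->1 ok)
  t11 'x' -> {1,2}, take 1 (1->1 ok)
  t12 'x' -> {1,2}, take 2 (1->2 ok)
  t13 'y' -> {0}, take 0 (2->0 ok)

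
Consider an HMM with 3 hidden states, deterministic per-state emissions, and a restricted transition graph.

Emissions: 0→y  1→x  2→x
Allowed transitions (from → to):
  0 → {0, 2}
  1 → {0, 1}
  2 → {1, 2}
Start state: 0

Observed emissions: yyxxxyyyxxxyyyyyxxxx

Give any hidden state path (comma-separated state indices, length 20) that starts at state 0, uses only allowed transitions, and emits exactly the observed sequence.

0,0,2,2,1,0,0,0,2,2,1,0,0,0,0,0,2,2,2,1

  0: obs=y cand={0} pick 0 [start]
  1: obs=y cand={0} pick 0 [0->0 ok]
  2: obs=x cand={1,2} pick 2 [0->2 ok]
  3: obs=x cand={1,2} pick 2 [2->2 ok]
  4: obs=x cand={1,2} pick 1 [2->1 ok]
  5: obs=y cand={0} pick 0 [1->0 ok]
  6: obs=y cand={0} pick 0 [0->0 ok]
  7: obs=y cand={0} pick 0 [0->0 ok]
  8: obs=x cand={1,2} pick 2 [0->2 ok]
  9: obs=x cand={1,2} pick 2 [2->2 ok]
  10: obs=x cand={1,2} pick 1 [2->1 ok]
  11: obs=y cand={0} pick 0 [1->0 ok]
  12: obs=y cand={0} pick 0 [0->0 ok]
  13: obs=y cand={0} pick 0 [0->0 ok]
  14: obs=y cand={0} pick 0 [0->0 ok]
  15: obs=y cand={0} pick 0 [0->0 ok]
  16: obs=x cand={1,2} pick 2 [0->2 ok]
  17: obs=x cand={1,2} pick 2 [2->2 ok]
  18: obs=x cand={1,2} pick 2 [2->2 ok]
  19: obs=x cand={1,2} pick 1 [2->1 ok]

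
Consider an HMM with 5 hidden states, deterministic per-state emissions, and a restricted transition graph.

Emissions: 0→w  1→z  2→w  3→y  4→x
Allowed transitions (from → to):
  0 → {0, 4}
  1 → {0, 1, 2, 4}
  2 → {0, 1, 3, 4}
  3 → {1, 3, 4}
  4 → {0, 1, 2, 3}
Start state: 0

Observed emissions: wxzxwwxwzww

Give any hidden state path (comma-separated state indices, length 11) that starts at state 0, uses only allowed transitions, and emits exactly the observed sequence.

0,4,1,4,0,0,4,2,1,0,0

  [0] w  {0,2}  => 0  start
  [1] x  {4}  => 4  0->4 ok
  [2] z  {1}  => 1  4->1 ok
  [3] x  {4}  => 4  1->4 ok
  [4] w  {0,2}  => 0  4->0 ok
  [5] w  {0,2}  => 0  0->0 ok
  [6] x  {4}  => 4  0->4 ok
  [7] w  {0,2}  => 2  4->2 ok
  [8] z  {1}  => 1  2->1 ok
  [9] w  {0,2}  => 0  1->0 ok
  [10] w  {0,2}  => 0  0->0 ok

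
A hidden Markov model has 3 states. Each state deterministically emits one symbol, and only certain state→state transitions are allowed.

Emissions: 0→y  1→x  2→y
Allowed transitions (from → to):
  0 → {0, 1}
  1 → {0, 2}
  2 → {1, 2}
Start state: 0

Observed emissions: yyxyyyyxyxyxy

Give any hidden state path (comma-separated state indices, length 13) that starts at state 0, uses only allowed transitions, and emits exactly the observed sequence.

  pos 0: y in {0,2}, choose 0; start
  pos 1: y in {0,2}, choose 0; 0->0 ok
  pos 2: x in {1}, choose 1; 0->1 ok
  pos 3: y in {0,2}, choose 2; 1->2 ok
  pos 4: y in {0,2}, choose 2; 2->2 ok
  pos 5: y in {0,2}, choose 2; 2->2 ok
  pos 6: y in {0,2}, choose 2; 2->2 ok
  pos 7: x in {1}, choose 1; 2->1 ok
  pos 8: y in {0,2}, choose 2; 1->2 ok
  pos 9: x in {1}, choose 1; 2->1 ok
  pos 10: y in {0,2}, choose 0; 1->0 ok
  pos 11: x in {1}, choose 1; 0->1 ok
  pos 12: y in {0,2}, choose 0; 1->0 ok

0,0,1,2,2,2,2,1,2,1,0,1,0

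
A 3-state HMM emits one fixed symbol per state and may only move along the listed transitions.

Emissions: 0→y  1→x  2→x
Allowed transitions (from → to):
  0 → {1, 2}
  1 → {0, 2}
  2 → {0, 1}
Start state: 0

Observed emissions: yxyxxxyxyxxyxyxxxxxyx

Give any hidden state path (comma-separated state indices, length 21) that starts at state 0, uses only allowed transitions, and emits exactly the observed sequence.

0,2,0,2,1,2,0,2,0,2,1,0,1,0,2,1,2,1,2,0,1

  [0] y  {0}  => 0  start
  [1] x  {1,2}  => 2  0->2 ok
  [2] y  {0}  => 0  2->0 ok
  [3] x  {1,2}  => 2  0->2 ok
  [4] x  {1,2}  => 1  2->1 ok
  [5] x  {1,2}  => 2  1->2 ok
  [6] y  {0}  => 0  2->0 ok
  [7] x  {1,2}  => 2  0->2 ok
  [8] y  {0}  => 0  2->0 ok
  [9] x  {1,2}  => 2  0->2 ok
  [10] x  {1,2}  => 1  2->1 ok
  [11] y  {0}  => 0  1->0 ok
  [12] x  {1,2}  => 1  0->1 ok
  [13] y  {0}  => 0  1->0 ok
  [14] x  {1,2}  => 2  0->2 ok
  [15] x  {1,2}  => 1  2->1 ok
  [16] x  {1,2}  => 2  1->2 ok
  [17] x  {1,2}  => 1  2->1 ok
  [18] x  {1,2}  => 2  1->2 ok
  [19] y  {0}  => 0  2->0 ok
  [20] x  {1,2}  => 1  0->1 ok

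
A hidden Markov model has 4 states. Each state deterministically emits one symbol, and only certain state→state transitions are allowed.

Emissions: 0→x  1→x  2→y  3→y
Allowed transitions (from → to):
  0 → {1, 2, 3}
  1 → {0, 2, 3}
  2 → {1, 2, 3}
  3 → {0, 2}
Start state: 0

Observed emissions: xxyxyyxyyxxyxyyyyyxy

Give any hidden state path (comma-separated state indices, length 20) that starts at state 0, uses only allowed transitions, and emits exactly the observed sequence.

  0: obs=x cand={0,1} pick 0 [start]
  1: obs=x cand={0,1} pick 1 [0->1 ok]
  2: obs=y cand={2,3} pick 3 [1->3 ok]
  3: obs=x cand={0,1} pick 0 [3->0 ok]
  4: obs=y cand={2,3} pick 2 [0->2 ok]
  5: obs=y cand={2,3} pick 3 [2->3 ok]
  6: obs=x cand={0,1} pick 0 [3->0 ok]
  7: obs=y cand={2,3} pick 2 [0->2 ok]
  8: obs=y cand={2,3} pick 2 [2->2 ok]
  9: obs=x cand={0,1} pick 1 [2->1 ok]
  10: obs=x cand={0,1} pick 0 [1->0 ok]
  11: obs=y cand={2,3} pick 3 [0->3 ok]
  12: obs=x cand={0,1} pick 0 [3->0 ok]
  13: obs=y cand={2,3} pick 3 [0->3 ok]
  14: obs=y cand={2,3} pick 2 [3->2 ok]
  15: obs=y cand={2,3} pick 3 [2->3 ok]
  16: obs=y cand={2,3} pick 2 [3->2 ok]
  17: obs=y cand={2,3} pick 2 [2->2 ok]
  18: obs=x cand={0,1} pick 1 [2->1 ok]
  19: obs=y cand={2,3} pick 3 [1->3 ok]

0,1,3,0,2,3,0,2,2,1,0,3,0,3,2,3,2,2,1,3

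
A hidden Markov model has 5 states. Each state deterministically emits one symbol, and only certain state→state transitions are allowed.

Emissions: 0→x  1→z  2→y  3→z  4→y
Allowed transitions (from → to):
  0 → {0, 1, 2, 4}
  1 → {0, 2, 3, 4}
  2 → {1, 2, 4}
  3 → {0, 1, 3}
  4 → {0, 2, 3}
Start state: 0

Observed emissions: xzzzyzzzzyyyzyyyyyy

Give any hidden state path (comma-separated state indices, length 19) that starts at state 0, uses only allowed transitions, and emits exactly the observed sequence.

  t0 'x' -> {0}, take 0 (start)
  t1 'z' -> {1,3}, take 1 (0->1 ok)
  t2 'z' -> {1,3}, take 3 (1->3 ok)
  t3 'z' -> {1,3}, take 1 (3->1 ok)
  t4 'y' -> {2,4}, take 4 (1->4 ok)
  t5 'z' -> {1,3}, take 3 (4->3 ok)
  t6 'z' -> {1,3}, take 3 (3->3 ok)
  t7 'z' -> {1,3}, take 3 (3->3 ok)
  t8 'z' -> {1,3}, take 1 (3->1 ok)
  t9 'y' -> {2,4}, take 4 (1->4 ok)
  t10 'y' -> {2,4}, take 2 (4->2 ok)
  t11 'y' -> {2,4}, take 2 (2->2 ok)
  t12 'z' -> {1,3}, take 1 (2->1 ok)
  t13 'y' -> {2,4}, take 4 (1->4 ok)
  t14 'y' -> {2,4}, take 2 (4->2 ok)
  t15 'y' -> {2,4}, take 2 (2->2 ok)
  t16 'y' -> {2,4}, take 2 (2->2 ok)
  t17 'y' -> {2,4}, take 2 (2->2 ok)
  t18 'y' -> {2,4}, take 4 (2->4 ok)

0,1,3,1,4,3,3,3,1,4,2,2,1,4,2,2,2,2,4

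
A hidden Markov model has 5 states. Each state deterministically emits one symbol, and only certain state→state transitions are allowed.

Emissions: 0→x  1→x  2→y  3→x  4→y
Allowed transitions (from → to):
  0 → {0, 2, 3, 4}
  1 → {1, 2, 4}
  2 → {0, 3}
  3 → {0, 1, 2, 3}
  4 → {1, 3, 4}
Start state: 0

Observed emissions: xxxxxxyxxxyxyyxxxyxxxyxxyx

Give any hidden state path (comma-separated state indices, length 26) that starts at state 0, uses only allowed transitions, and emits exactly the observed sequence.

0,0,3,1,1,1,2,0,3,1,2,0,4,4,3,3,1,4,3,0,3,2,3,1,2,0

  pos 0: x in {0,1,3}, choose 0; start
  pos 1: x in {0,1,3}, choose 0; 0->0 ok
  pos 2: x in {0,1,3}, choose 3; 0->3 ok
  pos 3: x in {0,1,3}, choose 1; 3->1 ok
  pos 4: x in {0,1,3}, choose 1; 1->1 ok
  pos 5: x in {0,1,3}, choose 1; 1->1 ok
  pos 6: y in {2,4}, choose 2; 1->2 ok
  pos 7: x in {0,1,3}, choose 0; 2->0 ok
  pos 8: x in {0,1,3}, choose 3; 0->3 ok
  pos 9: x in {0,1,3}, choose 1; 3->1 ok
  pos 10: y in {2,4}, choose 2; 1->2 ok
  pos 11: x in {0,1,3}, choose 0; 2->0 ok
  pos 12: y in {2,4}, choose 4; 0->4 ok
  pos 13: y in {2,4}, choose 4; 4->4 ok
  pos 14: x in {0,1,3}, choose 3; 4->3 ok
  pos 15: x in {0,1,3}, choose 3; 3->3 ok
  pos 16: x in {0,1,3}, choose 1; 3->1 ok
  pos 17: y in {2,4}, choose 4; 1->4 ok
  pos 18: x in {0,1,3}, choose 3; 4->3 ok
  pos 19: x in {0,1,3}, choose 0; 3->0 ok
  pos 20: x in {0,1,3}, choose 3; 0->3 ok
  pos 21: y in {2,4}, choose 2; 3->2 ok
  pos 22: x in {0,1,3}, choose 3; 2->3 ok
  pos 23: x in {0,1,3}, choose 1; 3->1 ok
  pos 24: y in {2,4}, choose 2; 1->2 ok
  pos 25: x in {0,1,3}, choose 0; 2->0 ok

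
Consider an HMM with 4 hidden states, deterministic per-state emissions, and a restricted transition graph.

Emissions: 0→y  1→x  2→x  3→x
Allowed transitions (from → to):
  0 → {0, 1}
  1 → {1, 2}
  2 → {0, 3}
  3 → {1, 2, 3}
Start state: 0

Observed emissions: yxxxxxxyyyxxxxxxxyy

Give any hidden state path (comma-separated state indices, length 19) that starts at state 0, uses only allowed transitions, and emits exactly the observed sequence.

  pos 0: y in {0}, choose 0; start
  pos 1: x in {1,2,3}, choose 1; 0->1 ok
  pos 2: x in {1,2,3}, choose 1; 1->1 ok
  pos 3: x in {1,2,3}, choose 2; 1->2 ok
  pos 4: x in {1,2,3}, choose 3; 2->3 ok
  pos 5: x in {1,2,3}, choose 1; 3->1 ok
  pos 6: x in {1,2,3}, choose 2; 1->2 ok
  pos 7: y in {0}, choose 0; 2->0 ok
  pos 8: y in {0}, choose 0; 0->0 ok
  pos 9: y in {0}, choose 0; 0->0 ok
  pos 10: x in {1,2,3}, choose 1; 0->1 ok
  pos 11: x in {1,2,3}, choose 2; 1->2 ok
  pos 12: x in {1,2,3}, choose 3; 2->3 ok
  pos 13: x in {1,2,3}, choose 3; 3->3 ok
  pos 14: x in {1,2,3}, choose 3; 3->3 ok
  pos 15: x in {1,2,3}, choose 3; 3->3 ok
  pos 16: x in {1,2,3}, choose 2; 3->2 ok
  pos 17: y in {0}, choose 0; 2->0 ok
  pos 18: y in {0}, choose 0; 0->0 ok

0,1,1,2,3,1,2,0,0,0,1,2,3,3,3,3,2,0,0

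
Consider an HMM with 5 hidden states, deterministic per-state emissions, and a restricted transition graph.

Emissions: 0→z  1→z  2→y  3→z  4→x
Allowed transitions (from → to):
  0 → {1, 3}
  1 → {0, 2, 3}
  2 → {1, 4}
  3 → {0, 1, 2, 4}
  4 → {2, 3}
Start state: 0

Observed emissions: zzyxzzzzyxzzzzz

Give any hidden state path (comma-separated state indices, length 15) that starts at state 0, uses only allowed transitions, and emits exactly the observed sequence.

  pos 0: z in {0,1,3}, choose 0; start
  pos 1: z in {0,1,3}, choose 3; 0->3 ok
  pos 2: y in {2}, choose 2; 3->2 ok
  pos 3: x in {4}, choose 4; 2->4 ok
  pos 4: z in {0,1,3}, choose 3; 4->3 ok
  pos 5: z in {0,1,3}, choose 1; 3->1 ok
  pos 6: z in {0,1,3}, choose 0; 1->0 ok
  pos 7: z in {0,1,3}, choose 1; 0->1 ok
  pos 8: y in {2}, choose 2; 1->2 ok
  pos 9: x in {4}, choose 4; 2->4 ok
  pos 10: z in {0,1,3}, choose 3; 4->3 ok
  pos 11: z in {0,1,3}, choose 1; 3->1 ok
  pos 12: z in {0,1,3}, choose 3; 1->3 ok
  pos 13: z in {0,1,3}, choose 1; 3->1 ok
  pos 14: z in {0,1,3}, choose 3; 1->3 ok

0,3,2,4,3,1,0,1,2,4,3,1,3,1,3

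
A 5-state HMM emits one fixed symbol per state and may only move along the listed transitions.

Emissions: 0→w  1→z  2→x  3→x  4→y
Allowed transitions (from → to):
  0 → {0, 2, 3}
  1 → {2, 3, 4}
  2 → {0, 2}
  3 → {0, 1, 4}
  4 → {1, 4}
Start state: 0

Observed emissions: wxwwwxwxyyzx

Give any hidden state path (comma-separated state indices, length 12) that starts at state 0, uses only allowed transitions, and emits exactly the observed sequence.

0,3,0,0,0,3,0,3,4,4,1,2

  [0] w  {0}  => 0  start
  [1] x  {2,3}  => 3  0->3 ok
  [2] w  {0}  => 0  3->0 ok
  [3] w  {0}  => 0  0->0 ok
  [4] w  {0}  => 0  0->0 ok
  [5] x  {2,3}  => 3  0->3 ok
  [6] w  {0}  => 0  3->0 ok
  [7] x  {2,3}  => 3  0->3 ok
  [8] y  {4}  => 4  3->4 ok
  [9] y  {4}  => 4  4->4 ok
  [10] z  {1}  => 1  4->1 ok
  [11] x  {2,3}  => 2  1->2 ok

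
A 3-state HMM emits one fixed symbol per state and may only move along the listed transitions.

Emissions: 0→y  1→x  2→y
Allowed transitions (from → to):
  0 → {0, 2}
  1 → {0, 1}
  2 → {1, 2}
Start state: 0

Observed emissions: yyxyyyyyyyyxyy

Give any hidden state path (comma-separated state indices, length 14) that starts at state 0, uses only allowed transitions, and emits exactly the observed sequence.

  [0] y  {0,2}  => 0  start
  [1] y  {0,2}  => 2  0->2 ok
  [2] x  {1}  => 1  2->1 ok
  [3] y  {0,2}  => 0  1->0 ok
  [4] y  {0,2}  => 0  0->0 ok
  [5] y  {0,2}  => 2  0->2 ok
  [6] y  {0,2}  => 2  2->2 ok
  [7] y  {0,2}  => 2  2->2 ok
  [8] y  {0,2}  => 2  2->2 ok
  [9] y  {0,2}  => 2  2->2 ok
  [10] y  {0,2}  => 2  2->2 ok
  [11] x  {1}  => 1  2->1 ok
  [12] y  {0,2}  => 0  1->0 ok
  [13] y  {0,2}  => 0  0->0 ok

0,2,1,0,0,2,2,2,2,2,2,1,0,0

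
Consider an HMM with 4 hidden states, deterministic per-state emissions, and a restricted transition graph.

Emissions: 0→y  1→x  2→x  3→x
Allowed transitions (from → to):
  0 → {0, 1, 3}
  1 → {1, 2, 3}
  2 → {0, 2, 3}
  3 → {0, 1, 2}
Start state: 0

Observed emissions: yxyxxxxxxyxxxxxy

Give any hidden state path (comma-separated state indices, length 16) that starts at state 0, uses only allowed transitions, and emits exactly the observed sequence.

  0: obs=y cand={0} pick 0 [start]
  1: obs=x cand={1,2,3} pick 3 [0->3 ok]
  2: obs=y cand={0} pick 0 [3->0 ok]
  3: obs=x cand={1,2,3} pick 1 [0->1 ok]
  4: obs=x cand={1,2,3} pick 2 [1->2 ok]
  5: obs=x cand={1,2,3} pick 3 [2->3 ok]
  6: obs=x cand={1,2,3} pick 2 [3->2 ok]
  7: obs=x cand={1,2,3} pick 2 [2->2 ok]
  8: obs=x cand={1,2,3} pick 2 [2->2 ok]
  9: obs=y cand={0} pick 0 [2->0 ok]
  10: obs=x cand={1,2,3} pick 1 [0->1 ok]
  11: obs=x cand={1,2,3} pick 1 [1->1 ok]
  12: obs=x cand={1,2,3} pick 1 [1->1 ok]
  13: obs=x cand={1,2,3} pick 1 [1->1 ok]
  14: obs=x cand={1,2,3} pick 3 [1->3 ok]
  15: obs=y cand={0} pick 0 [3->0 ok]

0,3,0,1,2,3,2,2,2,0,1,1,1,1,3,0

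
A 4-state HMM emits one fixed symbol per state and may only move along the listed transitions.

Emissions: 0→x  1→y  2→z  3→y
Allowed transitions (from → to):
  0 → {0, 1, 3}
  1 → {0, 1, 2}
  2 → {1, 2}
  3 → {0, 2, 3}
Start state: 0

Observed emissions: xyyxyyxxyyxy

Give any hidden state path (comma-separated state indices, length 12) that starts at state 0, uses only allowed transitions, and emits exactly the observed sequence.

  t0 'x' -> {0}, take 0 (start)
  t1 'y' -> {1,3}, take 1 (0->1 ok)
  t2 'y' -> {1,3}, take 1 (1->1 ok)
  t3 'x' -> {0}, take 0 (1->0 ok)
  t4 'y' -> {1,3}, take 1 (0->1 ok)
  t5 'y' -> {1,3}, take 1 (1->1 ok)
  t6 'x' -> {0}, take 0 (1->0 ok)
  t7 'x' -> {0}, take 0 (0->0 ok)
  t8 'y' -> {1,3}, take 3 (0->3 ok)
  t9 'y' -> {1,3}, take 3 (3->3 ok)
  t10 'x' -> {0}, take 0 (3->0 ok)
  t11 'y' -> {1,3}, take 1 (0->1 ok)

0,1,1,0,1,1,0,0,3,3,0,1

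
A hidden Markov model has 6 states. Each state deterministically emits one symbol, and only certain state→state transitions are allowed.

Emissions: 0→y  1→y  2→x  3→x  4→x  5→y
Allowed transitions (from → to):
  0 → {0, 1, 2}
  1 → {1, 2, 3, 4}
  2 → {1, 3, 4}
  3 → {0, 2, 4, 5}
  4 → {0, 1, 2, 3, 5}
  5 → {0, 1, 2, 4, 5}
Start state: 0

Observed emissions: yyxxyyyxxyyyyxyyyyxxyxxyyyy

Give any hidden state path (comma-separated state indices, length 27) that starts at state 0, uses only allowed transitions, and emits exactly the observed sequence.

  t0 'y' -> {0,1,5}, take 0 (start)
  t1 'y' -> {0,1,5}, take 1 (0->1 ok)
  t2 'x' -> {2,3,4}, take 3 (1->3 ok)
  t3 'x' -> {2,3,4}, take 4 (3->4 ok)
  t4 'y' -> {0,1,5}, take 0 (4->0 ok)
  t5 'y' -> {0,1,5}, take 0 (0->0 ok)
  t6 'y' -> {0,1,5}, take 1 (0->1 ok)
  t7 'x' -> {2,3,4}, take 2 (1->2 ok)
  t8 'x' -> {2,3,4}, take 4 (2->4 ok)
  t9 'y' -> {0,1,5}, take 5 (4->5 ok)
  t10 'y' -> {0,1,5}, take 5 (5->5 ok)
  t11 'y' -> {0,1,5}, take 1 (5->1 ok)
  t12 'y' -> {0,1,5}, take 1 (1->1 ok)
  t13 'x' -> {2,3,4}, take 4 (1->4 ok)
  t14 'y' -> {0,1,5}, take 5 (4->5 ok)
  t15 'y' -> {0,1,5}, take 1 (5->1 ok)
  t16 'y' -> {0,1,5}, take 1 (1->1 ok)
  t17 'y' -> {0,1,5}, take 1 (1->1 ok)
  t18 'x' -> {2,3,4}, take 2 (1->2 ok)
  t19 'x' -> {2,3,4}, take 4 (2->4 ok)
  t20 'y' -> {0,1,5}, take 5 (4->5 ok)
  t21 'x' -> {2,3,4}, take 2 (5->2 ok)
  t22 'x' -> {2,3,4}, take 4 (2->4 ok)
  t23 'y' -> {0,1,5}, take 5 (4->5 ok)
  t24 'y' -> {0,1,5}, take 0 (5->0 ok)
  t25 'y' -> {0,1,5}, take 0 (0->0 ok)
  t26 'y' -> {0,1,5}, take 1 (0->1 ok)

0,1,3,4,0,0,1,2,4,5,5,1,1,4,5,1,1,1,2,4,5,2,4,5,0,0,1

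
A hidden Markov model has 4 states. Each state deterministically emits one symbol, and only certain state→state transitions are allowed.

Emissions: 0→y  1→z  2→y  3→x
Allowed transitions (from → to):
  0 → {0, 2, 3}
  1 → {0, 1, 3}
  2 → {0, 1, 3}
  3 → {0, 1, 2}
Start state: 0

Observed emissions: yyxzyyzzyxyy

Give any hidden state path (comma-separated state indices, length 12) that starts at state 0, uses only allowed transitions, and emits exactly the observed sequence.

  pos 0: y in {0,2}, choose 0; start
  pos 1: y in {0,2}, choose 2; 0->2 ok
  pos 2: x in {3}, choose 3; 2->3 ok
  pos 3: z in {1}, choose 1; 3->1 ok
  pos 4: y in {0,2}, choose 0; 1->0 ok
  pos 5: y in {0,2}, choose 2; 0->2 ok
  pos 6: z in {1}, choose 1; 2->1 ok
  pos 7: z in {1}, choose 1; 1->1 ok
  pos 8: y in {0,2}, choose 0; 1->0 ok
  pos 9: x in {3}, choose 3; 0->3 ok
  pos 10: y in {0,2}, choose 0; 3->0 ok
  pos 11: y in {0,2}, choose 0; 0->0 ok

0,2,3,1,0,2,1,1,0,3,0,0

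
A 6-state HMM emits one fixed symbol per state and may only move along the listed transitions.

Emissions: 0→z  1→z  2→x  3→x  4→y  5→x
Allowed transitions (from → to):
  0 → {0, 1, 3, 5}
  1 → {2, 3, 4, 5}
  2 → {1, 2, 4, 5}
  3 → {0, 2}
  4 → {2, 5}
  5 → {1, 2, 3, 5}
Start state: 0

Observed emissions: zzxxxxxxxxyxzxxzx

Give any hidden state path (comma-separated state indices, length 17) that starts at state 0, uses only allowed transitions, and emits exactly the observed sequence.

0,1,5,3,2,2,5,5,3,2,4,5,1,2,5,1,2

  t0 'z' -> {0,1}, take 0 (start)
  t1 'z' -> {0,1}, take 1 (0->1 ok)
  t2 'x' -> {2,3,5}, take 5 (1->5 ok)
  t3 'x' -> {2,3,5}, take 3 (5->3 ok)
  t4 'x' -> {2,3,5}, take 2 (3->2 ok)
  t5 'x' -> {2,3,5}, take 2 (2->2 ok)
  t6 'x' -> {2,3,5}, take 5 (2->5 ok)
  t7 'x' -> {2,3,5}, take 5 (5->5 ok)
  t8 'x' -> {2,3,5}, take 3 (5->3 ok)
  t9 'x' -> {2,3,5}, take 2 (3->2 ok)
  t10 'y' -> {4}, take 4 (2->4 ok)
  t11 'x' -> {2,3,5}, take 5 (4->5 ok)
  t12 'z' -> {0,1}, take 1 (5->1 ok)
  t13 'x' -> {2,3,5}, take 2 (1->2 ok)
  t14 'x' -> {2,3,5}, take 5 (2->5 ok)
  t15 'z' -> {0,1}, take 1 (5->1 ok)
  t16 'x' -> {2,3,5}, take 2 (1->2 ok)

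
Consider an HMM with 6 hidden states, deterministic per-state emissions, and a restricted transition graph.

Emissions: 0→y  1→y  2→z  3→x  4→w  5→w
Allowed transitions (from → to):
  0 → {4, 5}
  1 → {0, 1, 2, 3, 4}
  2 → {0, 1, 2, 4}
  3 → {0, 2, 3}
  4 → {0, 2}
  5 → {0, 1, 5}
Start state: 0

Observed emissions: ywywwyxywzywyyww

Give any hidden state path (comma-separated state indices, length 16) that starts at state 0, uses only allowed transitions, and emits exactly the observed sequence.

0,5,0,5,5,1,3,0,4,2,0,5,1,0,5,5

  0: obs=y cand={0,1} pick 0 [start]
  1: obs=w cand={4,5} pick 5 [0->5 ok]
  2: obs=y cand={0,1} pick 0 [5->0 ok]
  3: obs=w cand={4,5} pick 5 [0->5 ok]
  4: obs=w cand={4,5} pick 5 [5->5 ok]
  5: obs=y cand={0,1} pick 1 [5->1 ok]
  6: obs=x cand={3} pick 3 [1->3 ok]
  7: obs=y cand={0,1} pick 0 [3->0 ok]
  8: obs=w cand={4,5} pick 4 [0->4 ok]
  9: obs=z cand={2} pick 2 [4->2 ok]
  10: obs=y cand={0,1} pick 0 [2->0 ok]
  11: obs=w cand={4,5} pick 5 [0->5 ok]
  12: obs=y cand={0,1} pick 1 [5->1 ok]
  13: obs=y cand={0,1} pick 0 [1->0 ok]
  14: obs=w cand={4,5} pick 5 [0->5 ok]
  15: obs=w cand={4,5} pick 5 [5->5 ok]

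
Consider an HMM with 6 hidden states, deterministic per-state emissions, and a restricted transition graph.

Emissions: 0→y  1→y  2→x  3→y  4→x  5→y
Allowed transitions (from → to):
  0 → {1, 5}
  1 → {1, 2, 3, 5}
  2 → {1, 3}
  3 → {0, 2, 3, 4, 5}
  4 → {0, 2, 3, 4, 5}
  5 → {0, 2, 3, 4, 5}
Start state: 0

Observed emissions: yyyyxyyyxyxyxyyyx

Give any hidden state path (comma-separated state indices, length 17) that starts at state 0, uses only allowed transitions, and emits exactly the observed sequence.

0,1,5,3,2,3,0,1,2,1,2,1,2,1,1,1,2

  0: obs=y cand={0,1,3,5} pick 0 [start]
  1: obs=y cand={0,1,3,5} pick 1 [0->1 ok]
  2: obs=y cand={0,1,3,5} pick 5 [1->5 ok]
  3: obs=y cand={0,1,3,5} pick 3 [5->3 ok]
  4: obs=x cand={2,4} pick 2 [3->2 ok]
  5: obs=y cand={0,1,3,5} pick 3 [2->3 ok]
  6: obs=y cand={0,1,3,5} pick 0 [3->0 ok]
  7: obs=y cand={0,1,3,5} pick 1 [0->1 ok]
  8: obs=x cand={2,4} pick 2 [1->2 ok]
  9: obs=y cand={0,1,3,5} pick 1 [2->1 ok]
  10: obs=x cand={2,4} pick 2 [1->2 ok]
  11: obs=y cand={0,1,3,5} pick 1 [2->1 ok]
  12: obs=x cand={2,4} pick 2 [1->2 ok]
  13: obs=y cand={0,1,3,5} pick 1 [2->1 ok]
  14: obs=y cand={0,1,3,5} pick 1 [1->1 ok]
  15: obs=y cand={0,1,3,5} pick 1 [1->1 ok]
  16: obs=x cand={2,4} pick 2 [1->2 ok]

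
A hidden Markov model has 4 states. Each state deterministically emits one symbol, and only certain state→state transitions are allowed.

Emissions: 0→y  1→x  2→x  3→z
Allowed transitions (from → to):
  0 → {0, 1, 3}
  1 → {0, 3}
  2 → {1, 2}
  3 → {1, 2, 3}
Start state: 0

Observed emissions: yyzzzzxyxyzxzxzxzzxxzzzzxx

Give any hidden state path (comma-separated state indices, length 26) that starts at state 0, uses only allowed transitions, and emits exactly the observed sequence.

0,0,3,3,3,3,1,0,1,0,3,1,3,1,3,1,3,3,2,1,3,3,3,3,2,1

  [0] y  {0}  => 0  start
  [1] y  {0}  => 0  0->0 ok
  [2] z  {3}  => 3  0->3 ok
  [3] z  {3}  => 3  3->3 ok
  [4] z  {3}  => 3  3->3 ok
  [5] z  {3}  => 3  3->3 ok
  [6] x  {1,2}  => 1  3->1 ok
  [7] y  {0}  => 0  1->0 ok
  [8] x  {1,2}  => 1  0->1 ok
  [9] y  {0}  => 0  1->0 ok
  [10] z  {3}  => 3  0->3 ok
  [11] x  {1,2}  => 1  3->1 ok
  [12] z  {3}  => 3  1->3 ok
  [13] x  {1,2}  => 1  3->1 ok
  [14] z  {3}  => 3  1->3 ok
  [15] x  {1,2}  => 1  3->1 ok
  [16] z  {3}  => 3  1->3 ok
  [17] z  {3}  => 3  3->3 ok
  [18] x  {1,2}  => 2  3->2 ok
  [19] x  {1,2}  => 1  2->1 ok
  [20] z  {3}  => 3  1->3 ok
  [21] z  {3}  => 3  3->3 ok
  [22] z  {3}  => 3  3->3 ok
  [23] z  {3}  => 3  3->3 ok
  [24] x  {1,2}  => 2  3->2 ok
  [25] x  {1,2}  => 1  2->1 ok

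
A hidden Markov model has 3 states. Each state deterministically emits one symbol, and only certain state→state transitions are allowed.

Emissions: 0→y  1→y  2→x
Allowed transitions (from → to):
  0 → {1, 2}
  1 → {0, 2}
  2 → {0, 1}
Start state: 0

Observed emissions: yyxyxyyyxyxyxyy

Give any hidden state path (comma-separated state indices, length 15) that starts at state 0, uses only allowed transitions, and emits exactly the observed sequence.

0,1,2,1,2,0,1,0,2,0,2,1,2,0,1

  0: obs=y cand={0,1} pick 0 [start]
  1: obs=y cand={0,1} pick 1 [0->1 ok]
  2: obs=x cand={2} pick 2 [1->2 ok]
  3: obs=y cand={0,1} pick 1 [2->1 ok]
  4: obs=x cand={2} pick 2 [1->2 ok]
  5: obs=y cand={0,1} pick 0 [2->0 ok]
  6: obs=y cand={0,1} pick 1 [0->1 ok]
  7: obs=y cand={0,1} pick 0 [1->0 ok]
  8: obs=x cand={2} pick 2 [0->2 ok]
  9: obs=y cand={0,1} pick 0 [2->0 ok]
  10: obs=x cand={2} pick 2 [0->2 ok]
  11: obs=y cand={0,1} pick 1 [2->1 ok]
  12: obs=x cand={2} pick 2 [1->2 ok]
  13: obs=y cand={0,1} pick 0 [2->0 ok]
  14: obs=y cand={0,1} pick 1 [0->1 ok]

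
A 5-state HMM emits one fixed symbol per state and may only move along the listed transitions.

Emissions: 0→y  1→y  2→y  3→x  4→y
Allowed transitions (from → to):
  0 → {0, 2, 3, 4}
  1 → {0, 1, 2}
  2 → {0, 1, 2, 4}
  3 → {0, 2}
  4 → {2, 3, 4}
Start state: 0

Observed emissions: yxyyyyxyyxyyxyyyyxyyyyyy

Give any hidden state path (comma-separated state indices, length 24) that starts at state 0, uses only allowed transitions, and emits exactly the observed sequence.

  pos 0: y in {0,1,2,4}, choose 0; start
  pos 1: x in {3}, choose 3; 0->3 ok
  pos 2: y in {0,1,2,4}, choose 0; 3->0 ok
  pos 3: y in {0,1,2,4}, choose 0; 0->0 ok
  pos 4: y in {0,1,2,4}, choose 0; 0->0 ok
  pos 5: y in {0,1,2,4}, choose 0; 0->0 ok
  pos 6: x in {3}, choose 3; 0->3 ok
  pos 7: y in {0,1,2,4}, choose 0; 3->0 ok
  pos 8: y in {0,1,2,4}, choose 4; 0->4 ok
  pos 9: x in {3}, choose 3; 4->3 ok
  pos 10: y in {0,1,2,4}, choose 0; 3->0 ok
  pos 11: y in {0,1,2,4}, choose 4; 0->4 ok
  pos 12: x in {3}, choose 3; 4->3 ok
  pos 13: y in {0,1,2,4}, choose 2; 3->2 ok
  pos 14: y in {0,1,2,4}, choose 0; 2->0 ok
  pos 15: y in {0,1,2,4}, choose 0; 0->0 ok
  pos 16: y in {0,1,2,4}, choose 0; 0->0 ok
  pos 17: x in {3}, choose 3; 0->3 ok
  pos 18: y in {0,1,2,4}, choose 2; 3->2 ok
  pos 19: y in {0,1,2,4}, choose 2; 2->2 ok
  pos 20: y in {0,1,2,4}, choose 4; 2->4 ok
  pos 21: y in {0,1,2,4}, choose 2; 4->2 ok
  pos 22: y in {0,1,2,4}, choose 2; 2->2 ok
  pos 23: y in {0,1,2,4}, choose 2; 2->2 ok

0,3,0,0,0,0,3,0,4,3,0,4,3,2,0,0,0,3,2,2,4,2,2,2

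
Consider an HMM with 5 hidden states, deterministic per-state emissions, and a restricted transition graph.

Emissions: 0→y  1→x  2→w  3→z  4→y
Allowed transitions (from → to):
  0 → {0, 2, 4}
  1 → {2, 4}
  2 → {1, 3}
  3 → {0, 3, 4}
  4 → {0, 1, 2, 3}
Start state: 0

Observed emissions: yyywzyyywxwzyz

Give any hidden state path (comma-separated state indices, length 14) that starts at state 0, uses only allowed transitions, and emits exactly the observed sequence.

0,0,4,2,3,0,4,0,2,1,2,3,4,3

  t0 'y' -> {0,4}, take 0 (start)
  t1 'y' -> {0,4}, take 0 (0->0 ok)
  t2 'y' -> {0,4}, take 4 (0->4 ok)
  t3 'w' -> {2}, take 2 (4->2 ok)
  t4 'z' -> {3}, take 3 (2->3 ok)
  t5 'y' -> {0,4}, take 0 (3->0 ok)
  t6 'y' -> {0,4}, take 4 (0->4 ok)
  t7 'y' -> {0,4}, take 0 (4->0 ok)
  t8 'w' -> {2}, take 2 (0->2 ok)
  t9 'x' -> {1}, take 1 (2->1 ok)
  t10 'w' -> {2}, take 2 (1->2 ok)
  t11 'z' -> {3}, take 3 (2->3 ok)
  t12 'y' -> {0,4}, take 4 (3->4 ok)
  t13 'z' -> {3}, take 3 (4->3 ok)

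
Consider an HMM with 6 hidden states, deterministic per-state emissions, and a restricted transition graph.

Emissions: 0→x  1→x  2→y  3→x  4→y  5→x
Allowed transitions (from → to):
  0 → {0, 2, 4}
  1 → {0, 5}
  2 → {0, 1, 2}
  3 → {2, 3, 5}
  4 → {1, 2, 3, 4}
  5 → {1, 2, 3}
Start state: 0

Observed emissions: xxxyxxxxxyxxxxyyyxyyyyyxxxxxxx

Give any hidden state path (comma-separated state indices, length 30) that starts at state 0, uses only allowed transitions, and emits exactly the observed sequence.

0,0,0,4,1,0,0,0,0,4,1,5,3,3,2,2,2,0,2,2,2,2,2,1,5,1,5,3,3,3

  pos 0: x in {0,1,3,5}, choose 0; start
  pos 1: x in {0,1,3,5}, choose 0; 0->0 ok
  pos 2: x in {0,1,3,5}, choose 0; 0->0 ok
  pos 3: y in {2,4}, choose 4; 0->4 ok
  pos 4: x in {0,1,3,5}, choose 1; 4->1 ok
  pos 5: x in {0,1,3,5}, choose 0; 1->0 ok
  pos 6: x in {0,1,3,5}, choose 0; 0->0 ok
  pos 7: x in {0,1,3,5}, choose 0; 0->0 ok
  pos 8: x in {0,1,3,5}, choose 0; 0->0 ok
  pos 9: y in {2,4}, choose 4; 0->4 ok
  pos 10: x in {0,1,3,5}, choose 1; 4->1 ok
  pos 11: x in {0,1,3,5}, choose 5; 1->5 ok
  pos 12: x in {0,1,3,5}, choose 3; 5->3 ok
  pos 13: x in {0,1,3,5}, choose 3; 3->3 ok
  pos 14: y in {2,4}, choose 2; 3->2 ok
  pos 15: y in {2,4}, choose 2; 2->2 ok
  pos 16: y in {2,4}, choose 2; 2->2 ok
  pos 17: x in {0,1,3,5}, choose 0; 2->0 ok
  pos 18: y in {2,4}, choose 2; 0->2 ok
  pos 19: y in {2,4}, choose 2; 2->2 ok
  pos 20: y in {2,4}, choose 2; 2->2 ok
  pos 21: y in {2,4}, choose 2; 2->2 ok
  pos 22: y in {2,4}, choose 2; 2->2 ok
  pos 23: x in {0,1,3,5}, choose 1; 2->1 ok
  pos 24: x in {0,1,3,5}, choose 5; 1->5 ok
  pos 25: x in {0,1,3,5}, choose 1; 5->1 ok
  pos 26: x in {0,1,3,5}, choose 5; 1->5 ok
  pos 27: x in {0,1,3,5}, choose 3; 5->3 ok
  pos 28: x in {0,1,3,5}, choose 3; 3->3 ok
  pos 29: x in {0,1,3,5}, choose 3; 3->3 ok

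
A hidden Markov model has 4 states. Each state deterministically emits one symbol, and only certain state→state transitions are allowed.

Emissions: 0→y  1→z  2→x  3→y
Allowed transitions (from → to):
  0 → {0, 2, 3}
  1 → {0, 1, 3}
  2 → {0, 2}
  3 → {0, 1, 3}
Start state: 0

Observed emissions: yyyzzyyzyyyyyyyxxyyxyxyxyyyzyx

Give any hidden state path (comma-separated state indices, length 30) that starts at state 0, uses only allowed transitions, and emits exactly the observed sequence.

  0: obs=y cand={0,3} pick 0 [start]
  1: obs=y cand={0,3} pick 3 [0->3 ok]
  2: obs=y cand={0,3} pick 3 [3->3 ok]
  3: obs=z cand={1} pick 1 [3->1 ok]
  4: obs=z cand={1} pick 1 [1->1 ok]
  5: obs=y cand={0,3} pick 3 [1->3 ok]
  6: obs=y cand={0,3} pick 3 [3->3 ok]
  7: obs=z cand={1} pick 1 [3->1 ok]
  8: obs=y cand={0,3} pick 3 [1->3 ok]
  9: obs=y cand={0,3} pick 0 [3->0 ok]
  10: obs=y cand={0,3} pick 3 [0->3 ok]
  11: obs=y cand={0,3} pick 3 [3->3 ok]
  12: obs=y cand={0,3} pick 0 [3->0 ok]
  13: obs=y cand={0,3} pick 0 [0->0 ok]
  14: obs=y cand={0,3} pick 0 [0->0 ok]
  15: obs=x cand={2} pick 2 [0->2 ok]
  16: obs=x cand={2} pick 2 [2->2 ok]
  17: obs=y cand={0,3} pick 0 [2->0 ok]
  18: obs=y cand={0,3} pick 0 [0->0 ok]
  19: obs=x cand={2} pick 2 [0->2 ok]
  20: obs=y cand={0,3} pick 0 [2->0 ok]
  21: obs=x cand={2} pick 2 [0->2 ok]
  22: obs=y cand={0,3} pick 0 [2->0 ok]
  23: obs=x cand={2} pick 2 [0->2 ok]
  24: obs=y cand={0,3} pick 0 [2->0 ok]
  25: obs=y cand={0,3} pick 0 [0->0 ok]
  26: obs=y cand={0,3} pick 3 [0->3 ok]
  27: obs=z cand={1} pick 1 [3->1 ok]
  28: obs=y cand={0,3} pick 0 [1->0 ok]
  29: obs=x cand={2} pick 2 [0->2 ok]

0,3,3,1,1,3,3,1,3,0,3,3,0,0,0,2,2,0,0,2,0,2,0,2,0,0,3,1,0,2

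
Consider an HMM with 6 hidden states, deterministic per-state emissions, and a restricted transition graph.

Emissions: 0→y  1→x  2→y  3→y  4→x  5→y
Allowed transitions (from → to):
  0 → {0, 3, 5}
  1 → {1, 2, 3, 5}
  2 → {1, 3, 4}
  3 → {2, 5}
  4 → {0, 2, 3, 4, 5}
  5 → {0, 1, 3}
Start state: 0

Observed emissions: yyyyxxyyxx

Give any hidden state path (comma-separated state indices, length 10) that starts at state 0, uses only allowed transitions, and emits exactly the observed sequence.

  [0] y  {0,2,3,5}  => 0  start
  [1] y  {0,2,3,5}  => 5  0->5 ok
  [2] y  {0,2,3,5}  => 3  5->3 ok
  [3] y  {0,2,3,5}  => 2  3->2 ok
  [4] x  {1,4}  => 1  2->1 ok
  [5] x  {1,4}  => 1  1->1 ok
  [6] y  {0,2,3,5}  => 3  1->3 ok
  [7] y  {0,2,3,5}  => 5  3->5 ok
  [8] x  {1,4}  => 1  5->1 ok
  [9] x  {1,4}  => 1  1->1 ok

0,5,3,2,1,1,3,5,1,1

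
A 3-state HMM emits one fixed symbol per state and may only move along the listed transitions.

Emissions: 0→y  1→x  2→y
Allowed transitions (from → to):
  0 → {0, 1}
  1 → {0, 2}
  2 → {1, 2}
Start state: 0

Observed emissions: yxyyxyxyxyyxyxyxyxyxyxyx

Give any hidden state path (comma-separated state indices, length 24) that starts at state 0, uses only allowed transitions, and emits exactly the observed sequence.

  [0] y  {0,2}  => 0  start
  [1] x  {1}  => 1  0->1 ok
  [2] y  {0,2}  => 2  1->2 ok
  [3] y  {0,2}  => 2  2->2 ok
  [4] x  {1}  => 1  2->1 ok
  [5] y  {0,2}  => 0  1->0 ok
  [6] x  {1}  => 1  0->1 ok
  [7] y  {0,2}  => 2  1->2 ok
  [8] x  {1}  => 1  2->1 ok
  [9] y  {0,2}  => 2  1->2 ok
  [10] y  {0,2}  => 2  2->2 ok
  [11] x  {1}  => 1  2->1 ok
  [12] y  {0,2}  => 2  1->2 ok
  [13] x  {1}  => 1  2->1 ok
  [14] y  {0,2}  => 2  1->2 ok
  [15] x  {1}  => 1  2->1 ok
  [16] y  {0,2}  => 2  1->2 ok
  [17] x  {1}  => 1  2->1 ok
  [18] y  {0,2}  => 2  1->2 ok
  [19] x  {1}  => 1  2->1 ok
  [20] y  {0,2}  => 2  1->2 ok
  [21] x  {1}  => 1  2->1 ok
  [22] y  {0,2}  => 2  1->2 ok
  [23] x  {1}  => 1  2->1 ok

0,1,2,2,1,0,1,2,1,2,2,1,2,1,2,1,2,1,2,1,2,1,2,1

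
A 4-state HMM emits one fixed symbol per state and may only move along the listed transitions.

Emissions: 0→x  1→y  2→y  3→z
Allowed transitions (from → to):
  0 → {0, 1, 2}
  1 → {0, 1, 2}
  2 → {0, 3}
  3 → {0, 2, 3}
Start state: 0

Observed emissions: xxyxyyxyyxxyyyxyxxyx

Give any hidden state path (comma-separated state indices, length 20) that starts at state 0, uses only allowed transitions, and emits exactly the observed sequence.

0,0,2,0,1,2,0,1,1,0,0,1,1,1,0,2,0,0,1,0

  [0] x  {0}  => 0  start
  [1] x  {0}  => 0  0->0 ok
  [2] y  {1,2}  => 2  0->2 ok
  [3] x  {0}  => 0  2->0 ok
  [4] y  {1,2}  => 1  0->1 ok
  [5] y  {1,2}  => 2  1->2 ok
  [6] x  {0}  => 0  2->0 ok
  [7] y  {1,2}  => 1  0->1 ok
  [8] y  {1,2}  => 1  1->1 ok
  [9] x  {0}  => 0  1->0 ok
  [10] x  {0}  => 0  0->0 ok
  [11] y  {1,2}  => 1  0->1 ok
  [12] y  {1,2}  => 1  1->1 ok
  [13] y  {1,2}  => 1  1->1 ok
  [14] x  {0}  => 0  1->0 ok
  [15] y  {1,2}  => 2  0->2 ok
  [16] x  {0}  => 0  2->0 ok
  [17] x  {0}  => 0  0->0 ok
  [18] y  {1,2}  => 1  0->1 ok
  [19] x  {0}  => 0  1->0 ok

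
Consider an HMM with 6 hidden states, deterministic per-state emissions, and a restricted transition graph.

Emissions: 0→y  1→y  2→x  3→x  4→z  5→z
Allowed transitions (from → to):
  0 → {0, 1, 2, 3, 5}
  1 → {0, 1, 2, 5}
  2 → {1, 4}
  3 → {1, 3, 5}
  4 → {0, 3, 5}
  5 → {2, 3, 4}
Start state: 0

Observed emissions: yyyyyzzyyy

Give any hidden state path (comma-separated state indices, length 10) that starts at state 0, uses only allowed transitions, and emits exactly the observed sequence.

0,0,0,1,1,5,4,0,1,0

  [0] y  {0,1}  => 0  start
  [1] y  {0,1}  => 0  0->0 ok
  [2] y  {0,1}  => 0  0->0 ok
  [3] y  {0,1}  => 1  0->1 ok
  [4] y  {0,1}  => 1  1->1 ok
  [5] z  {4,5}  => 5  1->5 ok
  [6] z  {4,5}  => 4  5->4 ok
  [7] y  {0,1}  => 0  4->0 ok
  [8] y  {0,1}  => 1  0->1 ok
  [9] y  {0,1}  => 0  1->0 ok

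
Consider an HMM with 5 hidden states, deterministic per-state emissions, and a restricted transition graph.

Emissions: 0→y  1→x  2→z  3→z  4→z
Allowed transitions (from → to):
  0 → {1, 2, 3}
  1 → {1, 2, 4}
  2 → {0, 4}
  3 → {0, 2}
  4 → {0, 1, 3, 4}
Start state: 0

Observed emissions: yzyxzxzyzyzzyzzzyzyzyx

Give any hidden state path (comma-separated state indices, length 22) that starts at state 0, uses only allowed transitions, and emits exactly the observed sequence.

0,3,0,1,4,1,4,0,3,0,3,2,0,2,4,3,0,3,0,2,0,1

  t0 'y' -> {0}, take 0 (start)
  t1 'z' -> {2,3,4}, take 3 (0->3 ok)
  t2 'y' -> {0}, take 0 (3->0 ok)
  t3 'x' -> {1}, take 1 (0->1 ok)
  t4 'z' -> {2,3,4}, take 4 (1->4 ok)
  t5 'x' -> {1}, take 1 (4->1 ok)
  t6 'z' -> {2,3,4}, take 4 (1->4 ok)
  t7 'y' -> {0}, take 0 (4->0 ok)
  t8 'z' -> {2,3,4}, take 3 (0->3 ok)
  t9 'y' -> {0}, take 0 (3->0 ok)
  t10 'z' -> {2,3,4}, take 3 (0->3 ok)
  t11 'z' -> {2,3,4}, take 2 (3->2 ok)
  t12 'y' -> {0}, take 0 (2->0 ok)
  t13 'z' -> {2,3,4}, take 2 (0->2 ok)
  t14 'z' -> {2,3,4}, take 4 (2->4 ok)
  t15 'z' -> {2,3,4}, take 3 (4->3 ok)
  t16 'y' -> {0}, take 0 (3->0 ok)
  t17 'z' -> {2,3,4}, take 3 (0->3 ok)
  t18 'y' -> {0}, take 0 (3->0 ok)
  t19 'z' -> {2,3,4}, take 2 (0->2 ok)
  t20 'y' -> {0}, take 0 (2->0 ok)
  t21 'x' -> {1}, take 1 (0->1 ok)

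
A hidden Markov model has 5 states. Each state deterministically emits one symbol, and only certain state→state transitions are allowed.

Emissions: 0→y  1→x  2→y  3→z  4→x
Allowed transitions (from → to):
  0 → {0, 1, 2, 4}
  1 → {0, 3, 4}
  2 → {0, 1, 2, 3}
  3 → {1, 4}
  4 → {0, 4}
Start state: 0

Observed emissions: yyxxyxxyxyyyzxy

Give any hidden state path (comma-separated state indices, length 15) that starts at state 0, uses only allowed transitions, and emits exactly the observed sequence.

  [0] y  {0,2}  => 0  start
  [1] y  {0,2}  => 0  0->0 ok
  [2] x  {1,4}  => 4  0->4 ok
  [3] x  {1,4}  => 4  4->4 ok
  [4] y  {0,2}  => 0  4->0 ok
  [5] x  {1,4}  => 1  0->1 ok
  [6] x  {1,4}  => 4  1->4 ok
  [7] y  {0,2}  => 0  4->0 ok
  [8] x  {1,4}  => 1  0->1 ok
  [9] y  {0,2}  => 0  1->0 ok
  [10] y  {0,2}  => 0  0->0 ok
  [11] y  {0,2}  => 2  0->2 ok
  [12] z  {3}  => 3  2->3 ok
  [13] x  {1,4}  => 1  3->1 ok
  [14] y  {0,2}  => 0  1->0 ok

0,0,4,4,0,1,4,0,1,0,0,2,3,1,0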